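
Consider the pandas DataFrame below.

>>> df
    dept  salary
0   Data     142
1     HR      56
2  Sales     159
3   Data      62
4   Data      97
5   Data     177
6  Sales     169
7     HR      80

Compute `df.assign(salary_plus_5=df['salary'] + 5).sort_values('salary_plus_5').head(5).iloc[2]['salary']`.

80

add column salary_plus_5 = df['salary'] + 5:
    dept  salary  salary_plus_5
0   Data     142            147
1     HR      56             61
2  Sales     159            164
3   Data      62             67
4   Data      97            102
5   Data     177            182
6  Sales     169            174
7     HR      80             85
sort by salary_plus_5:
    dept  salary  salary_plus_5
1     HR      56             61
3   Data      62             67
7     HR      80             85
4   Data      97            102
0   Data     142            147
2  Sales     159            164
6  Sales     169            174
5   Data     177            182
take first 5 rows:
   dept  salary  salary_plus_5
1    HR      56             61
3  Data      62             67
7    HR      80             85
4  Data      97            102
0  Data     142            147
Finally, value at position 2, column 'salary' = 80.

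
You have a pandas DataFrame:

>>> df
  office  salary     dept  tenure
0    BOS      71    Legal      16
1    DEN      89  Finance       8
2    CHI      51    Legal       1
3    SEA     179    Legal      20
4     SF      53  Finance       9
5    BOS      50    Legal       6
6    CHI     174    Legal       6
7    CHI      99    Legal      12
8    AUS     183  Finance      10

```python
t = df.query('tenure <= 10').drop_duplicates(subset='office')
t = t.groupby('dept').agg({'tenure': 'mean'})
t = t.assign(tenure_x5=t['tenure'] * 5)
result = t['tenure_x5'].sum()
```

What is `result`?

filter rows where tenure <= 10:
  office  salary     dept  tenure
1    DEN      89  Finance       8
2    CHI      51    Legal       1
4     SF      53  Finance       9
5    BOS      50    Legal       6
6    CHI     174    Legal       6
8    AUS     183  Finance      10
drop duplicate office (keep=first):
  office  salary     dept  tenure
1    DEN      89  Finance       8
2    CHI      51    Legal       1
4     SF      53  Finance       9
5    BOS      50    Legal       6
8    AUS     183  Finance      10
group by dept, mean of tenure:
         tenure
dept           
Finance     9.0
Legal       3.5
add column tenure_x5 = t['tenure'] * 5:
         tenure  tenure_x5
dept                      
Finance     9.0       45.0
Legal       3.5       17.5
So sum() = 62.5.

62.5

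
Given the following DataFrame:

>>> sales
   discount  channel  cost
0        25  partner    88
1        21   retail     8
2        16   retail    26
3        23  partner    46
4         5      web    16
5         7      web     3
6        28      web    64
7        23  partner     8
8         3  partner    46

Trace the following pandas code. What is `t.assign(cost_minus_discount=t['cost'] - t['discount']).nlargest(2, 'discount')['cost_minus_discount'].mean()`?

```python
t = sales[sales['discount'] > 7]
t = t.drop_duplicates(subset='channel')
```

filter rows where discount > 7:
   discount  channel  cost
0        25  partner    88
1        21   retail     8
2        16   retail    26
3        23  partner    46
6        28      web    64
7        23  partner     8
drop duplicate channel (keep=first):
   discount  channel  cost
0        25  partner    88
1        21   retail     8
6        28      web    64
add column cost_minus_discount = t['cost'] - t['discount']:
   discount  channel  cost  cost_minus_discount
0        25  partner    88                   63
1        21   retail     8                  -13
6        28      web    64                   36
take 2 rows with largest discount:
   discount  channel  cost  cost_minus_discount
6        28      web    64                   36
0        25  partner    88                   63
Finally, mean of column 'cost_minus_discount' = 49.5.

49.5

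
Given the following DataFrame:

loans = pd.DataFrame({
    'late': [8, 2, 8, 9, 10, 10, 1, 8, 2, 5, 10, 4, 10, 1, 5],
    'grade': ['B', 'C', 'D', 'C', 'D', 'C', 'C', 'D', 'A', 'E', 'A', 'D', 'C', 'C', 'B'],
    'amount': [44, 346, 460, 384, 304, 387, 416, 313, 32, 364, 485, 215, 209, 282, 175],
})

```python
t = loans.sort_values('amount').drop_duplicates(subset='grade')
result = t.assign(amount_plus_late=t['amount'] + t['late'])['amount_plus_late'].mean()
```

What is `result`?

sort by amount:
    late grade  amount
8      2     A      32
0      8     B      44
14     5     B     175
12    10     C     209
11     4     D     215
13     1     C     282
4     10     D     304
7      8     D     313
1      2     C     346
9      5     E     364
3      9     C     384
5     10     C     387
6      1     C     416
2      8     D     460
10    10     A     485
drop duplicate grade (keep=first):
    late grade  amount
8      2     A      32
0      8     B      44
12    10     C     209
11     4     D     215
9      5     E     364
add column amount_plus_late = t['amount'] + t['late']:
    late grade  amount  amount_plus_late
8      2     A      32                34
0      8     B      44                52
12    10     C     209               219
11     4     D     215               219
9      5     E     364               369
Reading off the mean of column 'amount_plus_late', we get 178.6.

178.6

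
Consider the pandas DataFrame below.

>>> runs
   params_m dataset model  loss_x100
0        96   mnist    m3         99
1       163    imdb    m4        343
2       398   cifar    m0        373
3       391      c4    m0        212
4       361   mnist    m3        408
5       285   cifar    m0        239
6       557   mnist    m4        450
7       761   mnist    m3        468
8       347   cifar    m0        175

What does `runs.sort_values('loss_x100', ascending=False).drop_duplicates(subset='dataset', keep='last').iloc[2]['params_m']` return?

347

sort by loss_x100 descending:
   params_m dataset model  loss_x100
7       761   mnist    m3        468
6       557   mnist    m4        450
4       361   mnist    m3        408
2       398   cifar    m0        373
1       163    imdb    m4        343
5       285   cifar    m0        239
3       391      c4    m0        212
8       347   cifar    m0        175
0        96   mnist    m3         99
drop duplicate dataset (keep=last):
   params_m dataset model  loss_x100
1       163    imdb    m4        343
3       391      c4    m0        212
8       347   cifar    m0        175
0        96   mnist    m3         99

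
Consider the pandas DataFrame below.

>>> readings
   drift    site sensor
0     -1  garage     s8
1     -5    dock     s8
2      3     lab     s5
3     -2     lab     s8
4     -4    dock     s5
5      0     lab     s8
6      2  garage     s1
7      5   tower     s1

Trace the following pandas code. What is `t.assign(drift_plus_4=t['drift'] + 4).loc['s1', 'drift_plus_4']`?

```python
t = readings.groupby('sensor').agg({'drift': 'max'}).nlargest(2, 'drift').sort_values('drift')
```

group by sensor, max of drift:
        drift
sensor       
s1          5
s5          3
s8          0
take 2 rows with largest drift:
        drift
sensor       
s1          5
s5          3
sort by drift:
        drift
sensor       
s5          3
s1          5
add column drift_plus_4 = t['drift'] + 4:
        drift  drift_plus_4
sensor                     
s5          3             7
s1          5             9
value at row 's1', column 'drift_plus_4' → 9

9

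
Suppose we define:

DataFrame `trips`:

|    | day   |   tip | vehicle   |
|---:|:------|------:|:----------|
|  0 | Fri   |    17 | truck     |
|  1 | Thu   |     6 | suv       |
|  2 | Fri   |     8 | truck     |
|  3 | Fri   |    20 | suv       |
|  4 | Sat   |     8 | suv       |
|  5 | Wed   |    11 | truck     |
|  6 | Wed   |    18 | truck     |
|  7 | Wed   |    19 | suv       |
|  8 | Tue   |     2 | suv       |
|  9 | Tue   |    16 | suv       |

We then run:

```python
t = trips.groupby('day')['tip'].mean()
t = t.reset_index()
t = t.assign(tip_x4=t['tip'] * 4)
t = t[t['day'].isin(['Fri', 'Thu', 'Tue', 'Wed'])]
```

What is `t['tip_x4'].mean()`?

46.0

group by day, mean of tip:
day
Fri    15.0
Sat     8.0
Thu     6.0
Tue     9.0
Wed    16.0
Name: tip, dtype: float64
reset_index():
   day   tip
0  Fri  15.0
1  Sat   8.0
2  Thu   6.0
3  Tue   9.0
4  Wed  16.0
add column tip_x4 = t['tip'] * 4:
   day   tip  tip_x4
0  Fri  15.0    60.0
1  Sat   8.0    32.0
2  Thu   6.0    24.0
3  Tue   9.0    36.0
4  Wed  16.0    64.0
filter rows where day in ['Fri', 'Thu', 'Tue', 'Wed']:
   day   tip  tip_x4
0  Fri  15.0    60.0
2  Thu   6.0    24.0
3  Tue   9.0    36.0
4  Wed  16.0    64.0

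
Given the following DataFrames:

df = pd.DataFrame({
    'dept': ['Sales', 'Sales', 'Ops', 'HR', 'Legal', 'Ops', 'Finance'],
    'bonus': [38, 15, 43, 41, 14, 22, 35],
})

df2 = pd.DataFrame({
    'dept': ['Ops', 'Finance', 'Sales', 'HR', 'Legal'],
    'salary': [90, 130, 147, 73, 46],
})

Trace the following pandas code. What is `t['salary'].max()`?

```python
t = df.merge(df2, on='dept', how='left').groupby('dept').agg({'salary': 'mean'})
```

147.0

merge on 'dept' (how='left') → 7 rows:
      dept  bonus  salary
0    Sales     38     147
1    Sales     15     147
2      Ops     43      90
3       HR     41      73
4    Legal     14      46
5      Ops     22      90
6  Finance     35     130
group by dept, mean of salary:
         salary
dept           
Finance   130.0
HR         73.0
Legal      46.0
Ops        90.0
Sales     147.0
Then the max of column 'salary': 147.0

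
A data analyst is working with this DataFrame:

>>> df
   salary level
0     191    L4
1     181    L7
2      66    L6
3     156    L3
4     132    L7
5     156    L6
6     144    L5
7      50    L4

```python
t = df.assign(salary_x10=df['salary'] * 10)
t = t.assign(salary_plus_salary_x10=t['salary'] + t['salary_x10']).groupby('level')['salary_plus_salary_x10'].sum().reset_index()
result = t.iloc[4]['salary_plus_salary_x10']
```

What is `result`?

3443

add column salary_x10 = df['salary'] * 10:
   salary level  salary_x10
0     191    L4        1910
1     181    L7        1810
2      66    L6         660
3     156    L3        1560
4     132    L7        1320
5     156    L6        1560
6     144    L5        1440
7      50    L4         500
add column salary_plus_salary_x10 = t['salary'] + t['salary_x10']:
   salary level  salary_x10  salary_plus_salary_x10
0     191    L4        1910                    2101
1     181    L7        1810                    1991
2      66    L6         660                     726
3     156    L3        1560                    1716
4     132    L7        1320                    1452
5     156    L6        1560                    1716
6     144    L5        1440                    1584
7      50    L4         500                     550
group by level, sum of salary_plus_salary_x10:
level
L3    1716
L4    2651
L5    1584
L6    2442
L7    3443
Name: salary_plus_salary_x10, dtype: int64
reset_index():
  level  salary_plus_salary_x10
0    L3                    1716
1    L4                    2651
2    L5                    1584
3    L6                    2442
4    L7                    3443
Taking the value at position 4, column 'salary_plus_salary_x10' gives 3443.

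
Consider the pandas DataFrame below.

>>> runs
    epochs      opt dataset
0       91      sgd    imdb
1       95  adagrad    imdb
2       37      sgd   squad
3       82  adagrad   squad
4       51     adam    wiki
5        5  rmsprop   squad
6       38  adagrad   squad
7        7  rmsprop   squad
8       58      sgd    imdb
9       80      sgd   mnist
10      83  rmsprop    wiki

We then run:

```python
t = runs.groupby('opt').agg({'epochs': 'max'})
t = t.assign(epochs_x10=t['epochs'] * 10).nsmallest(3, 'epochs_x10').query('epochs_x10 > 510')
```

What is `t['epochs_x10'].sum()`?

1740

group by opt, max of epochs:
         epochs
opt            
adagrad      95
adam         51
rmsprop      83
sgd          91
add column epochs_x10 = t['epochs'] * 10:
         epochs  epochs_x10
opt                        
adagrad      95         950
adam         51         510
rmsprop      83         830
sgd          91         910
take 3 rows with smallest epochs_x10:
         epochs  epochs_x10
opt                        
adam         51         510
rmsprop      83         830
sgd          91         910
filter rows where epochs_x10 > 510:
         epochs  epochs_x10
opt                        
rmsprop      83         830
sgd          91         910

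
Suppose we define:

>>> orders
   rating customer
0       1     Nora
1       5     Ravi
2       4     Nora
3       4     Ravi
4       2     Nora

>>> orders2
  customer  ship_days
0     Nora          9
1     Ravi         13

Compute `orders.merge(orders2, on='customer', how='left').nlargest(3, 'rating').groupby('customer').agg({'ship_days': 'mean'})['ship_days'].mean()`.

11.0

merge on 'customer' (how='left') → 5 rows:
   rating customer  ship_days
0       1     Nora          9
1       5     Ravi         13
2       4     Nora          9
3       4     Ravi         13
4       2     Nora          9
take 3 rows with largest rating:
   rating customer  ship_days
1       5     Ravi         13
2       4     Nora          9
3       4     Ravi         13
group by customer, mean of ship_days:
          ship_days
customer           
Nora            9.0
Ravi           13.0
Hence 11.0.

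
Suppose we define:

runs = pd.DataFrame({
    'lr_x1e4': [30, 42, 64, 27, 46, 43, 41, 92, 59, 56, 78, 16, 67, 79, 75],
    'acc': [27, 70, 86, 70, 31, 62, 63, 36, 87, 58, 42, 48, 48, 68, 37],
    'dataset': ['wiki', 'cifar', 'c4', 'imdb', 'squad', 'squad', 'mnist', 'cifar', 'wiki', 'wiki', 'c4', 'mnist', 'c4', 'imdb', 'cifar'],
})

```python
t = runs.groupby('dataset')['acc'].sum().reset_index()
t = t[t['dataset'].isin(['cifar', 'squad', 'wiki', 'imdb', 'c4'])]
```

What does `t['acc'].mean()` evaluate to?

group by dataset, sum of acc:
dataset
c4       176
cifar    143
imdb     138
mnist    111
squad     93
wiki     172
Name: acc, dtype: int64
reset_index():
  dataset  acc
0      c4  176
1   cifar  143
2    imdb  138
3   mnist  111
4   squad   93
5    wiki  172
filter rows where dataset in ['cifar', 'squad', 'wiki', 'imdb', 'c4']:
  dataset  acc
0      c4  176
1   cifar  143
2    imdb  138
4   squad   93
5    wiki  172
Finally, mean of column 'acc' = 144.4.

144.4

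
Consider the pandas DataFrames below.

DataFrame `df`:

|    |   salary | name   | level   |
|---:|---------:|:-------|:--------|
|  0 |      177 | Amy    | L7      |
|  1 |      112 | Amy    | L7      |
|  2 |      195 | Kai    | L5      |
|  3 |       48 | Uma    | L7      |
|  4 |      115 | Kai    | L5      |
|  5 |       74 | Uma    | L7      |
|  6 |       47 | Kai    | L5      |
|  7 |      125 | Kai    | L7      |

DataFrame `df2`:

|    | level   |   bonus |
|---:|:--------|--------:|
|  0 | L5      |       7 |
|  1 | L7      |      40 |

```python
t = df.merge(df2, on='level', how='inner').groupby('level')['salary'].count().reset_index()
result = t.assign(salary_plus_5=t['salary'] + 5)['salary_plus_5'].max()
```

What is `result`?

merge on 'level' (how='inner') → 8 rows:
   salary name level  bonus
0     177  Amy    L7     40
1     112  Amy    L7     40
2     195  Kai    L5      7
3      48  Uma    L7     40
4     115  Kai    L5      7
5      74  Uma    L7     40
6      47  Kai    L5      7
7     125  Kai    L7     40
group by level, count of salary:
level
L5    3
L7    5
Name: salary, dtype: int64
reset_index():
  level  salary
0    L5       3
1    L7       5
add column salary_plus_5 = t['salary'] + 5:
  level  salary  salary_plus_5
0    L5       3              8
1    L7       5             10

10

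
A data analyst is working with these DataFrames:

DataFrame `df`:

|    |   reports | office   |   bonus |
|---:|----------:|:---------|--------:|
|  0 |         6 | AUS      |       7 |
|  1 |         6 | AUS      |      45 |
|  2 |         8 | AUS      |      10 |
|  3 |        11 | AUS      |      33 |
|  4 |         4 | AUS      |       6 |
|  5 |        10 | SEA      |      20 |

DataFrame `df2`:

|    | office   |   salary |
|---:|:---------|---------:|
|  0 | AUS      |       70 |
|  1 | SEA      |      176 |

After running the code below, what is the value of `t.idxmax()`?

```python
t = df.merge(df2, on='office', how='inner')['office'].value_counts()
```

merge on 'office' (how='inner') → 6 rows:
   reports office  bonus  salary
0        6    AUS      7      70
1        6    AUS     45      70
2        8    AUS     10      70
3       11    AUS     33      70
4        4    AUS      6      70
5       10    SEA     20     176
value_counts of office:
office
AUS    5
SEA    1
Name: count, dtype: int64

AUS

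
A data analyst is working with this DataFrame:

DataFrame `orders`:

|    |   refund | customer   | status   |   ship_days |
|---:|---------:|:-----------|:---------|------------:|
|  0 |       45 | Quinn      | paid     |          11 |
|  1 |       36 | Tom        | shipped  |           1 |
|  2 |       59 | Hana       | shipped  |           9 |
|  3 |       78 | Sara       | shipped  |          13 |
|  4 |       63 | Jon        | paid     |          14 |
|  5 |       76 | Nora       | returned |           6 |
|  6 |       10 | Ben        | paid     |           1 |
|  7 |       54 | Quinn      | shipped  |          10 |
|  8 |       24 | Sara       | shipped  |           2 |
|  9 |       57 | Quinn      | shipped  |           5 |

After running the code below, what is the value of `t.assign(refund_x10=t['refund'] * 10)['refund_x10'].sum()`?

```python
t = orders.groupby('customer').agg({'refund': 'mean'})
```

3470.0

group by customer, mean of refund:
          refund
customer        
Ben         10.0
Hana        59.0
Jon         63.0
Nora        76.0
Quinn       52.0
Sara        51.0
Tom         36.0
add column refund_x10 = t['refund'] * 10:
          refund  refund_x10
customer                    
Ben         10.0       100.0
Hana        59.0       590.0
Jon         63.0       630.0
Nora        76.0       760.0
Quinn       52.0       520.0
Sara        51.0       510.0
Tom         36.0       360.0
sum of column 'refund_x10' → 3470.0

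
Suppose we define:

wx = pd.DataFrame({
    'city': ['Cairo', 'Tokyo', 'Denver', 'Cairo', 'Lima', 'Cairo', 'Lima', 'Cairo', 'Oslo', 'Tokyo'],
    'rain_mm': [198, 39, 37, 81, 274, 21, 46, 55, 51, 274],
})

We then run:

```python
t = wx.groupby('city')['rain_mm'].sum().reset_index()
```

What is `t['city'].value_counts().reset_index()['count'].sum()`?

group by city, sum of rain_mm:
city
Cairo     355
Denver     37
Lima      320
Oslo       51
Tokyo     313
Name: rain_mm, dtype: int64
reset_index():
     city  rain_mm
0   Cairo      355
1  Denver       37
2    Lima      320
3    Oslo       51
4   Tokyo      313
value_counts of city:
city
Cairo     1
Denver    1
Lima      1
Oslo      1
Tokyo     1
Name: count, dtype: int64
reset_index():
     city  count
0   Cairo      1
1  Denver      1
2    Lima      1
3    Oslo      1
4   Tokyo      1

5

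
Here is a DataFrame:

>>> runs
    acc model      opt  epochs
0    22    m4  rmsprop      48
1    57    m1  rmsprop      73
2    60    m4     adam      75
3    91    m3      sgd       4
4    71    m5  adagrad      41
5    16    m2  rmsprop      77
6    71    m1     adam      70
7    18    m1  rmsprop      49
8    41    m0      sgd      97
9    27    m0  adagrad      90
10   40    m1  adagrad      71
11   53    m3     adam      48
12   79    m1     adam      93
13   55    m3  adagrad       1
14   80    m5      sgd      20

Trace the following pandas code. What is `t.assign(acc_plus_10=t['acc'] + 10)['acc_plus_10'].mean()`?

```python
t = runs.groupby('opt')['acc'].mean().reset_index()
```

63.2291666667

group by opt, mean of acc:
opt
adagrad    48.250000
adam       65.750000
rmsprop    28.250000
sgd        70.666667
Name: acc, dtype: float64
reset_index():
       opt        acc
0  adagrad  48.250000
1     adam  65.750000
2  rmsprop  28.250000
3      sgd  70.666667
add column acc_plus_10 = t['acc'] + 10:
       opt        acc  acc_plus_10
0  adagrad  48.250000    58.250000
1     adam  65.750000    75.750000
2  rmsprop  28.250000    38.250000
3      sgd  70.666667    80.666667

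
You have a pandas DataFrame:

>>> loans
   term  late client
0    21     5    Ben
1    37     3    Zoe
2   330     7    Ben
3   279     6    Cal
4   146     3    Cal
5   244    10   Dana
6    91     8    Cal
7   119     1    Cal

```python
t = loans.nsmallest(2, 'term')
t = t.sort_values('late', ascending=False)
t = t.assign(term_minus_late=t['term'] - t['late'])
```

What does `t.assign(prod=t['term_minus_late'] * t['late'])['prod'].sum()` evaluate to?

take 2 rows with smallest term:
   term  late client
0    21     5    Ben
1    37     3    Zoe
sort by late descending:
   term  late client
0    21     5    Ben
1    37     3    Zoe
add column term_minus_late = t['term'] - t['late']:
   term  late client  term_minus_late
0    21     5    Ben               16
1    37     3    Zoe               34
add column prod = t['term_minus_late'] * t['late']:
   term  late client  term_minus_late  prod
0    21     5    Ben               16    80
1    37     3    Zoe               34   102

182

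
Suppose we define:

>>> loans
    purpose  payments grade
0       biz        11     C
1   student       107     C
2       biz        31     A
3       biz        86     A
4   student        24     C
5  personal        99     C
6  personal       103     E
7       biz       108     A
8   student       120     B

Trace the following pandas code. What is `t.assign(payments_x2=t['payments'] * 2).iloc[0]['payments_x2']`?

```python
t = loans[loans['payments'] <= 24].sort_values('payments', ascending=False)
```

filter rows where payments <= 24:
   purpose  payments grade
0      biz        11     C
4  student        24     C
sort by payments descending:
   purpose  payments grade
4  student        24     C
0      biz        11     C
add column payments_x2 = t['payments'] * 2:
   purpose  payments grade  payments_x2
4  student        24     C           48
0      biz        11     C           22

48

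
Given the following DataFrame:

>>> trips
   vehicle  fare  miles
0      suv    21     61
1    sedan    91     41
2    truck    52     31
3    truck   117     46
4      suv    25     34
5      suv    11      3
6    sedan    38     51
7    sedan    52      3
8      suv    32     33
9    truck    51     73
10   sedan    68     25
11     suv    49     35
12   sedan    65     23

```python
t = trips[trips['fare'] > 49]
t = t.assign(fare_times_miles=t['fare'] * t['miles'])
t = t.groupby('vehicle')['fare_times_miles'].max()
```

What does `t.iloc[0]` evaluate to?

3731

filter rows where fare > 49:
   vehicle  fare  miles
1    sedan    91     41
2    truck    52     31
3    truck   117     46
7    sedan    52      3
9    truck    51     73
10   sedan    68     25
12   sedan    65     23
add column fare_times_miles = t['fare'] * t['miles']:
   vehicle  fare  miles  fare_times_miles
1    sedan    91     41              3731
2    truck    52     31              1612
3    truck   117     46              5382
7    sedan    52      3               156
9    truck    51     73              3723
10   sedan    68     25              1700
12   sedan    65     23              1495
group by vehicle, max of fare_times_miles:
vehicle
sedan    3731
truck    5382
Name: fare_times_miles, dtype: int64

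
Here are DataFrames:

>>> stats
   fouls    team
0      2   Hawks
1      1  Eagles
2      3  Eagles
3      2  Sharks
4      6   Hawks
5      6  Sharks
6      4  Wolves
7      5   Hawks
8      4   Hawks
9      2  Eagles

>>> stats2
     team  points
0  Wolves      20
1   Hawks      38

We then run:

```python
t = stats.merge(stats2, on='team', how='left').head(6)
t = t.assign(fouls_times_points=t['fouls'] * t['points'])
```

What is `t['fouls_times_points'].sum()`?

merge on 'team' (how='left') → 10 rows:
   fouls    team  points
0      2   Hawks    38.0
1      1  Eagles     NaN
2      3  Eagles     NaN
3      2  Sharks     NaN
4      6   Hawks    38.0
5      6  Sharks     NaN
6      4  Wolves    20.0
7      5   Hawks    38.0
8      4   Hawks    38.0
9      2  Eagles     NaN
take first 6 rows:
   fouls    team  points
0      2   Hawks    38.0
1      1  Eagles     NaN
2      3  Eagles     NaN
3      2  Sharks     NaN
4      6   Hawks    38.0
5      6  Sharks     NaN
add column fouls_times_points = t['fouls'] * t['points']:
   fouls    team  points  fouls_times_points
0      2   Hawks    38.0                76.0
1      1  Eagles     NaN                 NaN
2      3  Eagles     NaN                 NaN
3      2  Sharks     NaN                 NaN
4      6   Hawks    38.0               228.0
5      6  Sharks     NaN                 NaN
The sum of column 'fouls_times_points' is 304.0.

304.0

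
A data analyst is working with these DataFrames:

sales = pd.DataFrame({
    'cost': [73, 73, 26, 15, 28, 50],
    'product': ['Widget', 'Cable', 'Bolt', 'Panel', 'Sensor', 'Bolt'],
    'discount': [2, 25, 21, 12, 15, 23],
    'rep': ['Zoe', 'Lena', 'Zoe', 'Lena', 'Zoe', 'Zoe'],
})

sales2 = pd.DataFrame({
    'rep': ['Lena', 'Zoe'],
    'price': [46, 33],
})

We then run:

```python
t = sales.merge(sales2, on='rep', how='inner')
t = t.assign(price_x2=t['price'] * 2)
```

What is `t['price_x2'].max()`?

92

merge on 'rep' (how='inner') → 6 rows:
   cost product  discount   rep  price
0    73  Widget         2   Zoe     33
1    73   Cable        25  Lena     46
2    26    Bolt        21   Zoe     33
3    15   Panel        12  Lena     46
4    28  Sensor        15   Zoe     33
5    50    Bolt        23   Zoe     33
add column price_x2 = t['price'] * 2:
   cost product  discount   rep  price  price_x2
0    73  Widget         2   Zoe     33        66
1    73   Cable        25  Lena     46        92
2    26    Bolt        21   Zoe     33        66
3    15   Panel        12  Lena     46        92
4    28  Sensor        15   Zoe     33        66
5    50    Bolt        23   Zoe     33        66
Then the max of column 'price_x2': 92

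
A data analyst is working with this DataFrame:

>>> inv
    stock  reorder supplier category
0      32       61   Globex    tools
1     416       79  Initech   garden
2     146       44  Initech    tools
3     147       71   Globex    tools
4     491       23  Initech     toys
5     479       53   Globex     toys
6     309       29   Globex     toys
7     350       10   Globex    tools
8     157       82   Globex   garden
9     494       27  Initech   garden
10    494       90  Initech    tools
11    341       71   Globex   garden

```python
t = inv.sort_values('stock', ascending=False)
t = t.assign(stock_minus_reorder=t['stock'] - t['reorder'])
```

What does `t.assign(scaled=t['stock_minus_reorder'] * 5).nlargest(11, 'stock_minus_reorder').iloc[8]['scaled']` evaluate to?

510

sort by stock descending:
    stock  reorder supplier category
9     494       27  Initech   garden
10    494       90  Initech    tools
4     491       23  Initech     toys
5     479       53   Globex     toys
1     416       79  Initech   garden
7     350       10   Globex    tools
11    341       71   Globex   garden
6     309       29   Globex     toys
8     157       82   Globex   garden
3     147       71   Globex    tools
2     146       44  Initech    tools
0      32       61   Globex    tools
add column stock_minus_reorder = t['stock'] - t['reorder']:
    stock  reorder supplier category  stock_minus_reorder
9     494       27  Initech   garden                  467
10    494       90  Initech    tools                  404
4     491       23  Initech     toys                  468
5     479       53   Globex     toys                  426
1     416       79  Initech   garden                  337
7     350       10   Globex    tools                  340
11    341       71   Globex   garden                  270
6     309       29   Globex     toys                  280
8     157       82   Globex   garden                   75
3     147       71   Globex    tools                   76
2     146       44  Initech    tools                  102
0      32       61   Globex    tools                  -29
add column scaled = t['stock_minus_reorder'] * 5:
    stock  reorder supplier category  stock_minus_reorder  scaled
9     494       27  Initech   garden                  467    2335
10    494       90  Initech    tools                  404    2020
4     491       23  Initech     toys                  468    2340
5     479       53   Globex     toys                  426    2130
1     416       79  Initech   garden                  337    1685
7     350       10   Globex    tools                  340    1700
11    341       71   Globex   garden                  270    1350
6     309       29   Globex     toys                  280    1400
8     157       82   Globex   garden                   75     375
3     147       71   Globex    tools                   76     380
2     146       44  Initech    tools                  102     510
0      32       61   Globex    tools                  -29    -145
take 11 rows with largest stock_minus_reorder:
    stock  reorder supplier category  stock_minus_reorder  scaled
4     491       23  Initech     toys                  468    2340
9     494       27  Initech   garden                  467    2335
5     479       53   Globex     toys                  426    2130
10    494       90  Initech    tools                  404    2020
7     350       10   Globex    tools                  340    1700
1     416       79  Initech   garden                  337    1685
6     309       29   Globex     toys                  280    1400
11    341       71   Globex   garden                  270    1350
2     146       44  Initech    tools                  102     510
3     147       71   Globex    tools                   76     380
8     157       82   Globex   garden                   75     375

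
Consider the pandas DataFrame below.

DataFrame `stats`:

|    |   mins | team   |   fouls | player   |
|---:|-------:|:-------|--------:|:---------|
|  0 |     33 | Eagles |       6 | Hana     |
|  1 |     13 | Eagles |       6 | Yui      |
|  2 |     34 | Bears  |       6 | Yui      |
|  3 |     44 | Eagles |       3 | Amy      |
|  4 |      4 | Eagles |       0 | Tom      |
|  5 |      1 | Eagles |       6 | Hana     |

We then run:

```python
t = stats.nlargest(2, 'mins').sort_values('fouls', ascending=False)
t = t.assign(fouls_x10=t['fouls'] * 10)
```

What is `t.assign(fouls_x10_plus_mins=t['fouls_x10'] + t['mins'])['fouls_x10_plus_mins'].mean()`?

take 2 rows with largest mins:
   mins    team  fouls player
3    44  Eagles      3    Amy
2    34   Bears      6    Yui
sort by fouls descending:
   mins    team  fouls player
2    34   Bears      6    Yui
3    44  Eagles      3    Amy
add column fouls_x10 = t['fouls'] * 10:
   mins    team  fouls player  fouls_x10
2    34   Bears      6    Yui         60
3    44  Eagles      3    Amy         30
add column fouls_x10_plus_mins = t['fouls_x10'] + t['mins']:
   mins    team  fouls player  fouls_x10  fouls_x10_plus_mins
2    34   Bears      6    Yui         60                   94
3    44  Eagles      3    Amy         30                   74
Taking the mean of column 'fouls_x10_plus_mins' gives 84.0.

84.0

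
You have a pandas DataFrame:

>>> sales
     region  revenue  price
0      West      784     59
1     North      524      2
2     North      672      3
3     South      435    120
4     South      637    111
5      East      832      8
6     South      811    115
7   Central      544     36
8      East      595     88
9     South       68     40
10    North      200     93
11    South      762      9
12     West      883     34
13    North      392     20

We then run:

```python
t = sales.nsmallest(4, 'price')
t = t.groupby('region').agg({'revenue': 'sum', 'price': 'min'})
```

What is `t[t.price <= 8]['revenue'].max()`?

take 4 rows with smallest price:
   region  revenue  price
1   North      524      2
2   North      672      3
5    East      832      8
11  South      762      9
group by region: sum(revenue), min(price):
        revenue  price
region                
East        832      8
North      1196      2
South       762      9
filter rows where price <= 8:
        revenue  price
region                
East        832      8
North      1196      2
The max of column 'revenue' is 1196.

1196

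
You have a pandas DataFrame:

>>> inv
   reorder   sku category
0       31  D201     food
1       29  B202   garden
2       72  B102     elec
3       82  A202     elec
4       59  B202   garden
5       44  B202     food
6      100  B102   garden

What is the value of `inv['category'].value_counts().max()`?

3

value_counts of category:
category
garden    3
food      2
elec      2
Name: count, dtype: int64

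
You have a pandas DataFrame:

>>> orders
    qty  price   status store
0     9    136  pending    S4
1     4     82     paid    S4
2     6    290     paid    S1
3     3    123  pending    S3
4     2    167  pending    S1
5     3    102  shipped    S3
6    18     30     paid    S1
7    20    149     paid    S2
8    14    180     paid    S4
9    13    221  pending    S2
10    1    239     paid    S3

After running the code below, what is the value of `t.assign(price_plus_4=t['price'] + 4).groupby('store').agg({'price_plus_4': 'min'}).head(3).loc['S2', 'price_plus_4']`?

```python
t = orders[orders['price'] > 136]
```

153

filter rows where price > 136:
    qty  price   status store
2     6    290     paid    S1
4     2    167  pending    S1
7    20    149     paid    S2
8    14    180     paid    S4
9    13    221  pending    S2
10    1    239     paid    S3
add column price_plus_4 = t['price'] + 4:
    qty  price   status store  price_plus_4
2     6    290     paid    S1           294
4     2    167  pending    S1           171
7    20    149     paid    S2           153
8    14    180     paid    S4           184
9    13    221  pending    S2           225
10    1    239     paid    S3           243
group by store, min of price_plus_4:
       price_plus_4
store              
S1              171
S2              153
S3              243
S4              184
take first 3 rows:
       price_plus_4
store              
S1              171
S2              153
S3              243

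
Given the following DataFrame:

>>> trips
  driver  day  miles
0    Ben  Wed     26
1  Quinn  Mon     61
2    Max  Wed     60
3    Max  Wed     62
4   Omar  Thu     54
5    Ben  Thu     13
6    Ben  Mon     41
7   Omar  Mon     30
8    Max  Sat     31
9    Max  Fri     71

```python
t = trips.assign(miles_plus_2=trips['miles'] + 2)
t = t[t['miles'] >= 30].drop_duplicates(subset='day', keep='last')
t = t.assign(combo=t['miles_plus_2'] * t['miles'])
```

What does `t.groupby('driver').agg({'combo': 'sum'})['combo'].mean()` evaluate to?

add column miles_plus_2 = trips['miles'] + 2:
  driver  day  miles  miles_plus_2
0    Ben  Wed     26            28
1  Quinn  Mon     61            63
2    Max  Wed     60            62
3    Max  Wed     62            64
4   Omar  Thu     54            56
5    Ben  Thu     13            15
6    Ben  Mon     41            43
7   Omar  Mon     30            32
8    Max  Sat     31            33
9    Max  Fri     71            73
filter rows where miles >= 30:
  driver  day  miles  miles_plus_2
1  Quinn  Mon     61            63
2    Max  Wed     60            62
3    Max  Wed     62            64
4   Omar  Thu     54            56
6    Ben  Mon     41            43
7   Omar  Mon     30            32
8    Max  Sat     31            33
9    Max  Fri     71            73
drop duplicate day (keep=last):
  driver  day  miles  miles_plus_2
3    Max  Wed     62            64
4   Omar  Thu     54            56
7   Omar  Mon     30            32
8    Max  Sat     31            33
9    Max  Fri     71            73
add column combo = t['miles_plus_2'] * t['miles']:
  driver  day  miles  miles_plus_2  combo
3    Max  Wed     62            64   3968
4   Omar  Thu     54            56   3024
7   Omar  Mon     30            32    960
8    Max  Sat     31            33   1023
9    Max  Fri     71            73   5183
group by driver, sum of combo:
        combo
driver       
Max     10174
Omar     3984

7079.0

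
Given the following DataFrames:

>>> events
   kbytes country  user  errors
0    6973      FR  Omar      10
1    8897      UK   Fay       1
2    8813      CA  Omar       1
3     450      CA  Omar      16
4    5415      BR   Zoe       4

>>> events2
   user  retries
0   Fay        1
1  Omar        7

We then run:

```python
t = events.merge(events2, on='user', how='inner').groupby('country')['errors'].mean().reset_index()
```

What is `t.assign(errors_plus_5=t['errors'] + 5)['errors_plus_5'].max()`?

15.0

merge on 'user' (how='inner') → 4 rows:
   kbytes country  user  errors  retries
0    6973      FR  Omar      10        7
1    8897      UK   Fay       1        1
2    8813      CA  Omar       1        7
3     450      CA  Omar      16        7
group by country, mean of errors:
country
CA     8.5
FR    10.0
UK     1.0
Name: errors, dtype: float64
reset_index():
  country  errors
0      CA     8.5
1      FR    10.0
2      UK     1.0
add column errors_plus_5 = t['errors'] + 5:
  country  errors  errors_plus_5
0      CA     8.5           13.5
1      FR    10.0           15.0
2      UK     1.0            6.0
Then the max of column 'errors_plus_5': 15.0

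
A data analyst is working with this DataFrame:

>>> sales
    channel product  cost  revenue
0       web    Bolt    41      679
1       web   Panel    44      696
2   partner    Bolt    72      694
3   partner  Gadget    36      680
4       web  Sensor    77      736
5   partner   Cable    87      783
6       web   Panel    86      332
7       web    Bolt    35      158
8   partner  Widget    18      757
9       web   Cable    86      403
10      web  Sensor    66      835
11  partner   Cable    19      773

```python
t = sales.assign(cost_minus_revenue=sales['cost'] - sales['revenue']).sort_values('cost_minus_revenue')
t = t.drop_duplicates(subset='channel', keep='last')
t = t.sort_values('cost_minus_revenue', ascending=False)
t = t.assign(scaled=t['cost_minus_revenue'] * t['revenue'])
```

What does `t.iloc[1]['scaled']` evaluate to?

add column cost_minus_revenue = sales['cost'] - sales['revenue']:
    channel product  cost  revenue  cost_minus_revenue
0       web    Bolt    41      679                -638
1       web   Panel    44      696                -652
2   partner    Bolt    72      694                -622
3   partner  Gadget    36      680                -644
4       web  Sensor    77      736                -659
5   partner   Cable    87      783                -696
6       web   Panel    86      332                -246
7       web    Bolt    35      158                -123
8   partner  Widget    18      757                -739
9       web   Cable    86      403                -317
10      web  Sensor    66      835                -769
11  partner   Cable    19      773                -754
sort by cost_minus_revenue:
    channel product  cost  revenue  cost_minus_revenue
10      web  Sensor    66      835                -769
11  partner   Cable    19      773                -754
8   partner  Widget    18      757                -739
5   partner   Cable    87      783                -696
4       web  Sensor    77      736                -659
1       web   Panel    44      696                -652
3   partner  Gadget    36      680                -644
0       web    Bolt    41      679                -638
2   partner    Bolt    72      694                -622
9       web   Cable    86      403                -317
6       web   Panel    86      332                -246
7       web    Bolt    35      158                -123
drop duplicate channel (keep=last):
   channel product  cost  revenue  cost_minus_revenue
2  partner    Bolt    72      694                -622
7      web    Bolt    35      158                -123
sort by cost_minus_revenue descending:
   channel product  cost  revenue  cost_minus_revenue
7      web    Bolt    35      158                -123
2  partner    Bolt    72      694                -622
add column scaled = t['cost_minus_revenue'] * t['revenue']:
   channel product  cost  revenue  cost_minus_revenue  scaled
7      web    Bolt    35      158                -123  -19434
2  partner    Bolt    72      694                -622 -431668
Then the value at position 1, column 'scaled': -431668

-431668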